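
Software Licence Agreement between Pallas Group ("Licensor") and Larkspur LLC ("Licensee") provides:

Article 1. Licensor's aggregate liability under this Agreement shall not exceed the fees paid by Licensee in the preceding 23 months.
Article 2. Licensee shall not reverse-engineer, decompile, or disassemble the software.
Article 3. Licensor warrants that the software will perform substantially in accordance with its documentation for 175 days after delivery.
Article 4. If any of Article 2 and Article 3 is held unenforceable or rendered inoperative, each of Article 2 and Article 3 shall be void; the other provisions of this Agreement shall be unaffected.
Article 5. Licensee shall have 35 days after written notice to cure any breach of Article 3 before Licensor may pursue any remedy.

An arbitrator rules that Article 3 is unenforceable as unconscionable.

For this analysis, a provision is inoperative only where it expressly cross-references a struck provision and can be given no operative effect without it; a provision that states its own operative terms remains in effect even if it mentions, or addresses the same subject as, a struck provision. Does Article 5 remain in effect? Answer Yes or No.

Article 3 is struck. Article 5 merely fixes the cure period for breach of Article 3; with Article 3 gone it has nothing to operate on and falls away. Article 4 declares Article 2 and Article 3 mutually dependent; since one of them has fallen, all of them are of no effect. That brings down Article 2 as well. The remainder continues in force under Article 4. Article 1 and Article 4 remain in effect. Article 5 is among the inoperative provisions, so the answer is no.

No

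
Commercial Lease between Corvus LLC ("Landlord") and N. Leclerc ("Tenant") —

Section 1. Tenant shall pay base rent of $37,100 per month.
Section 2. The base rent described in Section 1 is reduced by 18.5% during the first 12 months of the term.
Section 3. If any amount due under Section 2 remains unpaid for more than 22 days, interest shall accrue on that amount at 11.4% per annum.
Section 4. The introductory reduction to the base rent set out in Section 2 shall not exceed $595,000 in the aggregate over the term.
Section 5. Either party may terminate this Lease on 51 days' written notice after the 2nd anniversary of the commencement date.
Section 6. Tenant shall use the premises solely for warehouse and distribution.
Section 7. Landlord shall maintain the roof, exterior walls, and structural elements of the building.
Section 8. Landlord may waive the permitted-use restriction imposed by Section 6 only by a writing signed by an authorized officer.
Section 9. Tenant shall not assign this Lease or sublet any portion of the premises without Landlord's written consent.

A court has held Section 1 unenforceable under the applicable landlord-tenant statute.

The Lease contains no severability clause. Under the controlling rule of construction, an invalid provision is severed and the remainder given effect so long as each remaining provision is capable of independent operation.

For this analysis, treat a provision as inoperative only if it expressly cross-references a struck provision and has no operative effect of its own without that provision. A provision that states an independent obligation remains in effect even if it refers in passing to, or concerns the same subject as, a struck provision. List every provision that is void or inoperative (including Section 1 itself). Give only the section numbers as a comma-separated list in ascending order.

Section 1 is struck. The whole of Section 2 is the introductory reduction to the base rent, defined by reference to Section 1, so Section 2 cannot stand once Section 1 is removed. Section 3 operates only by reference to Section 2, so it falls with Section 2. Section 4 does nothing except set the aggregate cap on the introductory reduction to the base rent by reference to Section 2; with Section 2 gone it has no independent effect and is inoperative. With no severability clause, the stated default rule severs what cannot stand and enforces each remaining provision that can operate on its own. That leaves Section 5, Section 6, Section 7, Section 8, and Section 9 in effect.

1, 2, 3, 4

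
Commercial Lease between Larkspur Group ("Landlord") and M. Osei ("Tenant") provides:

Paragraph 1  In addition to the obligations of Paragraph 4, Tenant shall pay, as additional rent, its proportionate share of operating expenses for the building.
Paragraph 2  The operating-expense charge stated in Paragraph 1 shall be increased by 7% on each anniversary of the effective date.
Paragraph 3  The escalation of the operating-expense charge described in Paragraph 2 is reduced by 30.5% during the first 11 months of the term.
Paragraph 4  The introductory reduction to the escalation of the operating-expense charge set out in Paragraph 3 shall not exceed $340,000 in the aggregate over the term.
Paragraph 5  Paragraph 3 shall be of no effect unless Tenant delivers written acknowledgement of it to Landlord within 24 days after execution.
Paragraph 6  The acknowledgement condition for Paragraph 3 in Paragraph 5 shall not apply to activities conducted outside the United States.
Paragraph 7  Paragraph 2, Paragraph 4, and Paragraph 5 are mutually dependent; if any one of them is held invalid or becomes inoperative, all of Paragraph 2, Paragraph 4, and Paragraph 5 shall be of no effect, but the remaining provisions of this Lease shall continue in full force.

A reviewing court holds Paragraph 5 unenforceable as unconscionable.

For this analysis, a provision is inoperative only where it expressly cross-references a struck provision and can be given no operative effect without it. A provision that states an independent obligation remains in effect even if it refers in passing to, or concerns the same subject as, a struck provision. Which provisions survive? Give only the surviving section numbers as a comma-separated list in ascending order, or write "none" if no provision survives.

1, 7

Paragraph 5 is struck. Paragraph 6 has no operative effect of its own apart from Paragraph 5 and is therefore inoperative. Although Paragraph 1 refers to Paragraph 4, its operative terms do not depend on Paragraph 4, so it remains in effect. Paragraph 7 declares Paragraph 2, Paragraph 4, and Paragraph 5 mutually dependent; since one of them has fallen, all of them are of no effect. That brings down Paragraph 2 and Paragraph 4 as well. Paragraph 3 in turn depends solely on a provision now struck and likewise falls. The remainder continues in force under Paragraph 7. That leaves Paragraph 1 and Paragraph 7 in effect.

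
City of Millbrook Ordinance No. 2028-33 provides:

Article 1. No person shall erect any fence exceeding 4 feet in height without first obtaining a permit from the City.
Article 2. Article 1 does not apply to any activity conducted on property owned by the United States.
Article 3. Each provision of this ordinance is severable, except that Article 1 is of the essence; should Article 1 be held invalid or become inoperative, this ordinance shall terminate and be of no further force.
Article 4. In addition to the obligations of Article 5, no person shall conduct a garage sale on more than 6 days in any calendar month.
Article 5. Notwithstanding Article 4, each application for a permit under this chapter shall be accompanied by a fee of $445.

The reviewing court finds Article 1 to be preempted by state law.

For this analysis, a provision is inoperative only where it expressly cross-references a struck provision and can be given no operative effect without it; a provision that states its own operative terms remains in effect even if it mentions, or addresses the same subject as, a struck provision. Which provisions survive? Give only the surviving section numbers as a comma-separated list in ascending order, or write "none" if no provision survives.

Article 1 is struck. Article 2 operates only by reference to Article 1, so it falls with Article 1. Article 3 makes Article 1 an essential term, and Article 1 is the provision held invalid; under Article 3, the entire ordinance is therefore void. No provision of the ordinance survives.

none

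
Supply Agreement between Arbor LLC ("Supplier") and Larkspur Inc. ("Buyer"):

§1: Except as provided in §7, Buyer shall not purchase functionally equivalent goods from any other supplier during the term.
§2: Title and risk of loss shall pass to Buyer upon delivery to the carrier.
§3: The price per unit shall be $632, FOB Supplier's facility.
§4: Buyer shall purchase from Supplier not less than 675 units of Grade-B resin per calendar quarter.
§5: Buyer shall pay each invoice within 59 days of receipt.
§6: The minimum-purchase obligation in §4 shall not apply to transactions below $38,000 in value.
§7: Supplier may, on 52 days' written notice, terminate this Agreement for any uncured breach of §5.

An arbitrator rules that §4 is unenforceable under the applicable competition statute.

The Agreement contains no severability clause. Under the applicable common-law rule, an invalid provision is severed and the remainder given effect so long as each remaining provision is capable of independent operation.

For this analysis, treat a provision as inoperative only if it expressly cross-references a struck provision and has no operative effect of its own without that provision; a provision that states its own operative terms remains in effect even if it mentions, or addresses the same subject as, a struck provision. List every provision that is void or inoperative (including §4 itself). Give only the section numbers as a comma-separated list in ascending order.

§4 is struck. §6 has no operative effect of its own apart from §4 and is therefore inoperative. Under the stated default rule, only provisions that cannot operate independently fall away; the rest are enforced. The provisions still in force are §1, §2, §3, §5, and §7.

4, 6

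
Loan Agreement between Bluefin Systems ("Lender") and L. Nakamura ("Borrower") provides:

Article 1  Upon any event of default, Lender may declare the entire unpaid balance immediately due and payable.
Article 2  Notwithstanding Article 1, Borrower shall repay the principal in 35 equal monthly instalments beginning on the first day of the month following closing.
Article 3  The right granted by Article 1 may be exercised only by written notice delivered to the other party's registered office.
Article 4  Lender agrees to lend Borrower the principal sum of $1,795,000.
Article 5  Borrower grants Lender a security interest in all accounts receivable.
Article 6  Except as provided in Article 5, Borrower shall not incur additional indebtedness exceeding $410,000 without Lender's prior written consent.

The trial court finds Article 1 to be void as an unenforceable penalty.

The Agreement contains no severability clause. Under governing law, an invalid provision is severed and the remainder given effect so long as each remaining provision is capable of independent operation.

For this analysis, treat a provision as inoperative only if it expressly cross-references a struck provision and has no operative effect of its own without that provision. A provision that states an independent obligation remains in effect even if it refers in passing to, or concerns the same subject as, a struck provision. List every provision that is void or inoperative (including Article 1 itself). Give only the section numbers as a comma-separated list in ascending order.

Article 1 is struck. Article 3 operates only by reference to Article 1, so it falls with Article 1. Article 2 mentions Article 1 but its own obligation stands independently of Article 1, so Article 2 is not affected. With no severability clause, the stated default rule severs what cannot stand and enforces each remaining provision that can operate on its own. That leaves Article 2, Article 4, Article 5, and Article 6 in effect.

1, 3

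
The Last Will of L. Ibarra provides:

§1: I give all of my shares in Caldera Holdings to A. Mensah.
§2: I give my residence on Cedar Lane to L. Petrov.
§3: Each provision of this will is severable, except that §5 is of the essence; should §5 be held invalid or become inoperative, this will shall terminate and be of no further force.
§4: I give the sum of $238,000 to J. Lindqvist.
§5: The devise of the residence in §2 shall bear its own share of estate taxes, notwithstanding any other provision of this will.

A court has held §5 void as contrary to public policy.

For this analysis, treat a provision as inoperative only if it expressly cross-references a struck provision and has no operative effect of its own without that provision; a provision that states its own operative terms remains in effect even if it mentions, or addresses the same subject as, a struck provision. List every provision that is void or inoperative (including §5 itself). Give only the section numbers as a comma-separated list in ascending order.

1, 2, 3, 4, 5

§5 is struck. Nothing else in the will is defined by reference to §5. §3 makes §5 an essential term, and §5 is the provision held invalid; under §3, the entire will is therefore void. No provision of the will survives.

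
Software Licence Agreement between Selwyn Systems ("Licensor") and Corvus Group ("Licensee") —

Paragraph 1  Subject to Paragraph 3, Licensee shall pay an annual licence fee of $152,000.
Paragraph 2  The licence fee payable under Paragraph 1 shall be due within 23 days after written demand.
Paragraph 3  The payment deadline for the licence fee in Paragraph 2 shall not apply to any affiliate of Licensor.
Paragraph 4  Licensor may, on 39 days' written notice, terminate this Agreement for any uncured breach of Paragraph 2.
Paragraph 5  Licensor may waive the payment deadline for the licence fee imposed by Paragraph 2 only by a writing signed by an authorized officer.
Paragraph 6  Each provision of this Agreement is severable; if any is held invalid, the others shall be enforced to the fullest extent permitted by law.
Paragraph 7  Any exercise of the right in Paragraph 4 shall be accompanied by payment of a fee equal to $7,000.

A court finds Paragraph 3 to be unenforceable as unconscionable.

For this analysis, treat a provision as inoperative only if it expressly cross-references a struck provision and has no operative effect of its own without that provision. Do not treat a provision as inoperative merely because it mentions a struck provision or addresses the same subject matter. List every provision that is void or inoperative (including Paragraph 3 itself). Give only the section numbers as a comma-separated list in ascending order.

3

Paragraph 3 is struck. Although Paragraph 1 refers to Paragraph 3, its operative terms do not depend on Paragraph 3, so it remains in effect. Nothing else in the Agreement is defined by reference to Paragraph 3. Under the severability clause in Paragraph 6, the remaining provisions continue in force. Paragraph 1, Paragraph 2, Paragraph 4, Paragraph 5, Paragraph 6, and Paragraph 7 remain in effect.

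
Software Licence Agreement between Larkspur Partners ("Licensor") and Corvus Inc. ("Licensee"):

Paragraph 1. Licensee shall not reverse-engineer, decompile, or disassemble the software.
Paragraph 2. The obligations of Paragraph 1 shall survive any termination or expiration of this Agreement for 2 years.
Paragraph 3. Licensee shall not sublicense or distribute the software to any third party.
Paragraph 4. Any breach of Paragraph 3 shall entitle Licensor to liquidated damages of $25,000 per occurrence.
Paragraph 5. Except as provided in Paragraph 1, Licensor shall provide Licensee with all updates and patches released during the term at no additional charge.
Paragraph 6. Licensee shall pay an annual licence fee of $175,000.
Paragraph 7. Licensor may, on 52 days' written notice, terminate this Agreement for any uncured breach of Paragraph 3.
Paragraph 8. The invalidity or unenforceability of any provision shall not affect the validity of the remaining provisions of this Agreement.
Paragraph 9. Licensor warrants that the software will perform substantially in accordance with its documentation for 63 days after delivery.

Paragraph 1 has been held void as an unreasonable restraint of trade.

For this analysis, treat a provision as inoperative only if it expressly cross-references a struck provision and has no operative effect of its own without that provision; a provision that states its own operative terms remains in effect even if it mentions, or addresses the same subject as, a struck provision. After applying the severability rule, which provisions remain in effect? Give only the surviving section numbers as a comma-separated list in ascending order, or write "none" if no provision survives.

3, 4, 5, 6, 7, 8, 9

Paragraph 1 is struck. The only function of Paragraph 2 is the survival period for Paragraph 1, so it cannot stand once Paragraph 1 is removed. Although Paragraph 5 refers to Paragraph 1, its operative terms do not depend on Paragraph 1, so it remains in effect. Paragraph 8 is a severability clause and preserves every provision that can still be given independent effect. That leaves Paragraph 3, Paragraph 4, Paragraph 5, Paragraph 6, Paragraph 7, Paragraph 8, and Paragraph 9 in effect.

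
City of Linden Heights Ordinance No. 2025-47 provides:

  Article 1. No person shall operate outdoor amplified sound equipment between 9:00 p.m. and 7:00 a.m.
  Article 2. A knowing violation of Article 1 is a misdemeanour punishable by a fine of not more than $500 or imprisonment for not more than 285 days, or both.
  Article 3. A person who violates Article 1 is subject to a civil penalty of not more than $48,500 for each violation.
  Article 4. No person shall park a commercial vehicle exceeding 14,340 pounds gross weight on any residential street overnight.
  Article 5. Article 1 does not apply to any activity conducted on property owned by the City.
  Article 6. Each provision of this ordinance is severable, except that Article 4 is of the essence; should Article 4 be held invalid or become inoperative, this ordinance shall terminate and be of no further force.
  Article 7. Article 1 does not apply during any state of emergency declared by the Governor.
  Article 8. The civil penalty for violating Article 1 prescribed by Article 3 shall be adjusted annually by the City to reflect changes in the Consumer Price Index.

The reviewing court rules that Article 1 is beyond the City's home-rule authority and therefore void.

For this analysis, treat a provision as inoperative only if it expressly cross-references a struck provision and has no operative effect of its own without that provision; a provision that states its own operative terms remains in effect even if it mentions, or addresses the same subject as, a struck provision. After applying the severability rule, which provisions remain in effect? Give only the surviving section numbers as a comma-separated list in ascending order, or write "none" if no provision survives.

4, 6

Article 1 is struck. Article 2 merely fixes the criminal penalty for violating Article 1; with Article 1 gone it has nothing to operate on and falls away. Article 3 merely fixes the civil penalty for violating Article 1; with Article 1 gone it has nothing to operate on and falls away. Article 5 merely fixes the public-property exemption from Article 1; with Article 1 gone it has nothing to operate on and falls away. Article 7 merely fixes the emergency suspension of Article 1; with Article 1 gone it has nothing to operate on and falls away. Article 8 operates only by reference to Article 3, so it falls with Article 3. Article 6 makes Article 4 an essential term, but Article 4 is unaffected, so the severability proviso in Article 6 preserves the remaining provisions. The provisions still in force are Article 4 and Article 6.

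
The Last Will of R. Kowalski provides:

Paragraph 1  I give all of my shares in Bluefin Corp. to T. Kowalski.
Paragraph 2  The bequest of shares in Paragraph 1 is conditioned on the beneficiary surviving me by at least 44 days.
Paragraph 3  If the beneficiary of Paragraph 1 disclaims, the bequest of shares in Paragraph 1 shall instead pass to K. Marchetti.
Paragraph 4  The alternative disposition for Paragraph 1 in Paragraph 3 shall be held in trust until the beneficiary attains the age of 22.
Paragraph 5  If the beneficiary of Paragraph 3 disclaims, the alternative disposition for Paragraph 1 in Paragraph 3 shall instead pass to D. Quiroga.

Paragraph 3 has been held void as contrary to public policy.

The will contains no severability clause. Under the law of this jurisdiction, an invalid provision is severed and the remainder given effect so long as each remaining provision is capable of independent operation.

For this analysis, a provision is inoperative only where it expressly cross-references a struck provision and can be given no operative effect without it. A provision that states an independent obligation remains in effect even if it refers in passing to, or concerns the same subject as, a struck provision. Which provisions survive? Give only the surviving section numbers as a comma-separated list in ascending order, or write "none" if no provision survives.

1, 2

Paragraph 3 is struck. Paragraph 4 operates only by reference to Paragraph 3, so it falls with Paragraph 3. The only function of Paragraph 5 is the alternative disposition for Paragraph 3, so it cannot stand once Paragraph 3 is removed. Under the stated default rule, only provisions that cannot operate independently fall away; the rest are enforced. Paragraph 1 and Paragraph 2 remain in effect.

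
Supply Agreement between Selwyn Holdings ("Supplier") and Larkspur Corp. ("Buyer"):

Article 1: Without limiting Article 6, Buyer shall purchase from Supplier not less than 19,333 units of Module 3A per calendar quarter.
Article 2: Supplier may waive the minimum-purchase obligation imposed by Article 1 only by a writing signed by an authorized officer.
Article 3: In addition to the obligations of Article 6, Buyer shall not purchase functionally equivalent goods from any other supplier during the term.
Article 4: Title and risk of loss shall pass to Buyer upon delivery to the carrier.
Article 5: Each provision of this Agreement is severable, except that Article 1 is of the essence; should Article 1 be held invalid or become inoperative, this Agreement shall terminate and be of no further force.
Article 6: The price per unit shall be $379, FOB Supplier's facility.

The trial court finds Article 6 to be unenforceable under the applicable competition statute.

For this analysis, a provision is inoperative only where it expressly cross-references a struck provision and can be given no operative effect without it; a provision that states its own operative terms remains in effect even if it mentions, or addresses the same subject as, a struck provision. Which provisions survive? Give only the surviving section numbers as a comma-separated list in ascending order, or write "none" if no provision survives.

Article 6 is struck. Article 3 mentions Article 6 but its own obligation stands independently of Article 6, so Article 3 is not affected. Article 1 mentions Article 6 but its own obligation stands independently of Article 6, so Article 1 is not affected. Nothing else in the Agreement is defined by reference to Article 6. Article 5 makes Article 1 an essential term, but Article 1 is unaffected, so the severability proviso in Article 5 preserves the remaining provisions. That leaves Article 1, Article 2, Article 3, Article 4, and Article 5 in effect.

1, 2, 3, 4, 5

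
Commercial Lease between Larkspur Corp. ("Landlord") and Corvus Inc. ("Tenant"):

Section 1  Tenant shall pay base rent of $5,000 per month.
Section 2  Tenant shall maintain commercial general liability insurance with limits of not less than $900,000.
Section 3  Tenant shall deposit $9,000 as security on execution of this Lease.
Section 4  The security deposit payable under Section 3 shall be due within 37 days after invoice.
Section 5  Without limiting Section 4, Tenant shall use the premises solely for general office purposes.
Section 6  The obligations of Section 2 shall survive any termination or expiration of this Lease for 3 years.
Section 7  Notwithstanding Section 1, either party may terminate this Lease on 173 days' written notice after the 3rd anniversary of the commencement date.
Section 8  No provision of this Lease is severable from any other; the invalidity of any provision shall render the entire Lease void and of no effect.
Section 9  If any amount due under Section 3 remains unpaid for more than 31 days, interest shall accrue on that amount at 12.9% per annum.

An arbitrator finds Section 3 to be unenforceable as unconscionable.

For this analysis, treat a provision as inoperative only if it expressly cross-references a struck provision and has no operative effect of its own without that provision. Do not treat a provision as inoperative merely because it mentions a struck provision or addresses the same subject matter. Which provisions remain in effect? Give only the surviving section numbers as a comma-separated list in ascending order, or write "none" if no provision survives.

Section 3 is struck. The whole of Section 4 is the payment deadline for the security deposit, defined by reference to Section 3, so Section 4 cannot stand once Section 3 is removed. The whole of Section 9 is the default interest on the security deposit, defined by reference to Section 3, so Section 9 cannot stand once Section 3 is removed. Section 8 provides that the Lease is not severable, so the invalidity of any one provision voids the entire Lease. No provision of the Lease survives.

none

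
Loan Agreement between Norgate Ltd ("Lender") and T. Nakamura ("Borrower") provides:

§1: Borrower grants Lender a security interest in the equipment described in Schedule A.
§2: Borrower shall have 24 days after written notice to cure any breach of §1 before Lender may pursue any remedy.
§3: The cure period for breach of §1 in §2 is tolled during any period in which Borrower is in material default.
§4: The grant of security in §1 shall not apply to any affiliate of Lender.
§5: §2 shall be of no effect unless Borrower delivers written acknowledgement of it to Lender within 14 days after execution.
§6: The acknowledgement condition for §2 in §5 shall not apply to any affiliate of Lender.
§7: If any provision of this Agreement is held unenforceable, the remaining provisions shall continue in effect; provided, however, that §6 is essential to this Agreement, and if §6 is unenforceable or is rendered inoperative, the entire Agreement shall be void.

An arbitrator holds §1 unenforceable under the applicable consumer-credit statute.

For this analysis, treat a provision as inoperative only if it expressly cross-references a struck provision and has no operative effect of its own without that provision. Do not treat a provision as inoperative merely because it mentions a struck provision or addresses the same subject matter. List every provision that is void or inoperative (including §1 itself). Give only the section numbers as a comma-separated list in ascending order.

§1 is struck. §2 merely fixes the cure period for breach of §1; with §1 gone it has nothing to operate on and falls away. §4 has no operative effect of its own apart from §1 and is therefore inoperative. §3 operates only by reference to §2, so it falls with §2. §5 merely fixes the acknowledgement condition for §2; with §2 gone it has nothing to operate on and falls away. §6 operates only by reference to §5, so it falls with §5. §7 makes §6 an essential term, and §6 has been rendered inoperative by the cascade; under §7, the entire Agreement is therefore void. No provision of the Agreement survives.

1, 2, 3, 4, 5, 6, 7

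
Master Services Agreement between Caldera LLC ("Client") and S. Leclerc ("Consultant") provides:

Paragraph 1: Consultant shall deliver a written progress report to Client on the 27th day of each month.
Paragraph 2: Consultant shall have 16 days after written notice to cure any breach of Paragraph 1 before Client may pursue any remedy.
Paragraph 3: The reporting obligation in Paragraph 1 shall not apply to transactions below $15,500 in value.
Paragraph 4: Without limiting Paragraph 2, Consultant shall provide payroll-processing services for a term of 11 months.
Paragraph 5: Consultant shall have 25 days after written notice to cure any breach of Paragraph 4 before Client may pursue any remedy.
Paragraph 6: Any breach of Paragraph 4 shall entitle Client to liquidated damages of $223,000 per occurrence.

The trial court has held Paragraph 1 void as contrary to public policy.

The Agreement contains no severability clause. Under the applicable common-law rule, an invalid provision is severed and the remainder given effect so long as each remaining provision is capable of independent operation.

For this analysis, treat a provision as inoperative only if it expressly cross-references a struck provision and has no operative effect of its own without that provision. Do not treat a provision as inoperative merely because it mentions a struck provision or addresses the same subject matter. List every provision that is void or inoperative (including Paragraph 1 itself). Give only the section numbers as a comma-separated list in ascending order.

Paragraph 1 is struck. Paragraph 2 has no operative effect of its own apart from Paragraph 1 and is therefore inoperative. Paragraph 3 has no operative effect of its own apart from Paragraph 1 and is therefore inoperative. Although Paragraph 4 refers to Paragraph 2, its operative terms do not depend on Paragraph 2, so it remains in effect. With no severability clause, the stated default rule severs what cannot stand and enforces each remaining provision that can operate on its own. The provisions still in force are Paragraph 4, Paragraph 5, and Paragraph 6.

1, 2, 3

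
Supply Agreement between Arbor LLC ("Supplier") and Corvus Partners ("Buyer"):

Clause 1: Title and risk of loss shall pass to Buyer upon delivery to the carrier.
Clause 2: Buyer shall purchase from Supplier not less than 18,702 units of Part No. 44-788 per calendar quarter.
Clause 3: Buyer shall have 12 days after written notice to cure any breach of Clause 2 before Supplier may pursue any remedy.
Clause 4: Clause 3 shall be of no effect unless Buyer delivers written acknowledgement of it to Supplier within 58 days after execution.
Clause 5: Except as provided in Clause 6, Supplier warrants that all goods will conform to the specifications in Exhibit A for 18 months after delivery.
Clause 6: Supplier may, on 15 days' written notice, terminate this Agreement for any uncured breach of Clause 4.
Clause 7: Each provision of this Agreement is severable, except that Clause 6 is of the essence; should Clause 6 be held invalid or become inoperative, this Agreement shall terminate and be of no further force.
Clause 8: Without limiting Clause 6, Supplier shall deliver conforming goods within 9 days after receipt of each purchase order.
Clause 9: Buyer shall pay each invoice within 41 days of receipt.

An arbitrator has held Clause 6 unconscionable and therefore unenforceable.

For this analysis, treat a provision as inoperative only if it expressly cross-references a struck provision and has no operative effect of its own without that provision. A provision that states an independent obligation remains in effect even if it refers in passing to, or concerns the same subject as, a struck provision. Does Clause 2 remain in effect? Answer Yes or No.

Clause 6 is struck. No other provision's operative terms depend on Clause 6. Clause 7 makes Clause 6 an essential term, and Clause 6 is the provision held invalid; under Clause 7, the entire Agreement is therefore void. No provision of the Agreement survives. Clause 2 is among the inoperative provisions, so the answer is no.

No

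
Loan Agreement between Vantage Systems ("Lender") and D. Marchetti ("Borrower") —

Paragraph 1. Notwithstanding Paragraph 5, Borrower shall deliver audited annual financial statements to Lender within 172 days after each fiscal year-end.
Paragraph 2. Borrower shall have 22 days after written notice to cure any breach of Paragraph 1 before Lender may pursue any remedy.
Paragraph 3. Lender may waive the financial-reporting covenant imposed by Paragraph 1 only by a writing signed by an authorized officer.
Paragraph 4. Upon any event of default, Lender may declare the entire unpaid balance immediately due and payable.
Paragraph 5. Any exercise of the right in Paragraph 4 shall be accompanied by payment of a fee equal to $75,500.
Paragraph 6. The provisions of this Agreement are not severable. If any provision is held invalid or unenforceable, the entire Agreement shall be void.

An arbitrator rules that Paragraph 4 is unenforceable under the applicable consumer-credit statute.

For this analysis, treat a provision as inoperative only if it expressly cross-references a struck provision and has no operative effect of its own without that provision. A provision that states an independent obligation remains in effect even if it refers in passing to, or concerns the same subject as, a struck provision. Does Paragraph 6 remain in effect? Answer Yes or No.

No

Paragraph 4 is struck. Paragraph 5 merely fixes the exercise fee for Paragraph 4; with Paragraph 4 gone it has nothing to operate on and falls away. Paragraph 6 provides that the Agreement is not severable, so the invalidity of any one provision voids the entire Agreement. No provision of the Agreement survives. Paragraph 6 is among the inoperative provisions, so the answer is no.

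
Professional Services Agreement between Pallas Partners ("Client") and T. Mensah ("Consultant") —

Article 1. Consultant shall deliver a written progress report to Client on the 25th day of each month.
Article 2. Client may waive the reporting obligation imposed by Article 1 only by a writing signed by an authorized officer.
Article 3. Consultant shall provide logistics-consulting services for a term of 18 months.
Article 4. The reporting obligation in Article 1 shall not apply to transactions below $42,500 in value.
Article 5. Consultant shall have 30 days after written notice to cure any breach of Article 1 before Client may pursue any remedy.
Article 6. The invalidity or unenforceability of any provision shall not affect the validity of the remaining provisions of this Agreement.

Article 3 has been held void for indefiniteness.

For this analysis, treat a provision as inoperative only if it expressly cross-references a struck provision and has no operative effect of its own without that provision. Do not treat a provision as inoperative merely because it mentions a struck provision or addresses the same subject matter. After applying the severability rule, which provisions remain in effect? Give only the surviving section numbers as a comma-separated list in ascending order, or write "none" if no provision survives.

1, 2, 4, 5, 6

Article 3 is struck. No other provision's operative terms depend on Article 3. Article 6 is a severability clause and preserves every provision that can still be given independent effect. That leaves Article 1, Article 2, Article 4, Article 5, and Article 6 in effect.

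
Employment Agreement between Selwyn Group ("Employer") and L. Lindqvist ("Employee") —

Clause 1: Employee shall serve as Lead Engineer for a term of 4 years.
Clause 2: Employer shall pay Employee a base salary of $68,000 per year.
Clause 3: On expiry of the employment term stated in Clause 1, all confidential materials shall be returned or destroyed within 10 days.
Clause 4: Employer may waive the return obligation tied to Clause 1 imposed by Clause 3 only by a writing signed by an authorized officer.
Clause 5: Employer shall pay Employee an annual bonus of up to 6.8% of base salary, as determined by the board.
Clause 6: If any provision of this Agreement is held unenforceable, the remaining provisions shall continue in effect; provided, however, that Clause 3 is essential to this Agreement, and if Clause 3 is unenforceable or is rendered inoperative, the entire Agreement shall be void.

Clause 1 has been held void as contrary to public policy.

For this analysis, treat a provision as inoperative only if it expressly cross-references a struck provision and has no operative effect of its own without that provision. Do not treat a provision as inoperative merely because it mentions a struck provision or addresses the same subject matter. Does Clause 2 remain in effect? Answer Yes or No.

Clause 1 is struck. Clause 3 has no operative effect of its own apart from Clause 1 and is therefore inoperative. Clause 4 merely fixes the waiver condition for Clause 3; with Clause 3 gone it has nothing to operate on and falls away. Clause 6 makes Clause 3 an essential term, and Clause 3 has been rendered inoperative by the cascade; under Clause 6, the entire Agreement is therefore void. No provision of the Agreement survives. Clause 2 is among the inoperative provisions, so the answer is no.

No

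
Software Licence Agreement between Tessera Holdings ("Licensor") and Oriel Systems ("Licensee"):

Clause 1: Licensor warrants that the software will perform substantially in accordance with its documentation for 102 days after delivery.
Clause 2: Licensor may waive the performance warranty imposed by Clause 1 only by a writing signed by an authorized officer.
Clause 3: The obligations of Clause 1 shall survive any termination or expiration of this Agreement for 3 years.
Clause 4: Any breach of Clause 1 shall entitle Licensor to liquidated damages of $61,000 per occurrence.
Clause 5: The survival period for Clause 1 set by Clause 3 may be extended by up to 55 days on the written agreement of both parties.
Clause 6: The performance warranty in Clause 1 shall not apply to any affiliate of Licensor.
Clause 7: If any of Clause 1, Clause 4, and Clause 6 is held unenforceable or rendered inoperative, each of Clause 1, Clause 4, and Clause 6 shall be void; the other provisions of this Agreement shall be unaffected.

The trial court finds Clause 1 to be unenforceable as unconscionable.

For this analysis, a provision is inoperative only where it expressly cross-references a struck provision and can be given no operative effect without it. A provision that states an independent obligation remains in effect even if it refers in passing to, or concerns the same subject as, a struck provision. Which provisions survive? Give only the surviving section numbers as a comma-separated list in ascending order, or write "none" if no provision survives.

Clause 1 is struck. Clause 2 merely fixes the waiver condition for Clause 1; with Clause 1 gone it has nothing to operate on and falls away. Clause 3 operates only by reference to Clause 1, so it falls with Clause 1. The whole of Clause 4 is the liquidated-damages amount, defined by reference to Clause 1, so Clause 4 cannot stand once Clause 1 is removed. Clause 6 does nothing except set the carve-out from the performance warranty by reference to Clause 1; with Clause 1 gone it has no independent effect and is inoperative. Clause 5 has no operative effect of its own apart from Clause 3 and is therefore inoperative. Clause 7 declares Clause 1, Clause 4, and Clause 6 mutually dependent; since one of them has fallen, all of them are of no effect. The remainder continues in force under Clause 7. Only Clause 7 remains in effect.

7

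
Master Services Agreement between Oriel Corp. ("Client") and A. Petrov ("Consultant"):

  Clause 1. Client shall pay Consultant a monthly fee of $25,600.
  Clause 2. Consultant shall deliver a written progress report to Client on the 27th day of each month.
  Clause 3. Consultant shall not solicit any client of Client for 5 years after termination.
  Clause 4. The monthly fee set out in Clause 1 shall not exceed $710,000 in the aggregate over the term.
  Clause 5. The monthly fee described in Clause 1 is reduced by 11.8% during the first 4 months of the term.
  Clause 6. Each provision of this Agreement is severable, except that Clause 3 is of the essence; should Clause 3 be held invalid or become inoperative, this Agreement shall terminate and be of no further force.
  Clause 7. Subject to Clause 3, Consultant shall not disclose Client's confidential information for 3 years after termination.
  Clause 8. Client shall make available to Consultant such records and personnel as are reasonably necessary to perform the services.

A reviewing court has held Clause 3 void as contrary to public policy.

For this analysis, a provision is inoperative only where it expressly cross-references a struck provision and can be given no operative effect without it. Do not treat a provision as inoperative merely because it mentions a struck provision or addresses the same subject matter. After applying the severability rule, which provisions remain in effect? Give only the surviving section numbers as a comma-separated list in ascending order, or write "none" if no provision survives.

Clause 3 is struck. No other provision's operative terms depend on Clause 3. Clause 6 makes Clause 3 an essential term, and Clause 3 is the provision held invalid; under Clause 6, the entire Agreement is therefore void. No provision of the Agreement survives.

none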